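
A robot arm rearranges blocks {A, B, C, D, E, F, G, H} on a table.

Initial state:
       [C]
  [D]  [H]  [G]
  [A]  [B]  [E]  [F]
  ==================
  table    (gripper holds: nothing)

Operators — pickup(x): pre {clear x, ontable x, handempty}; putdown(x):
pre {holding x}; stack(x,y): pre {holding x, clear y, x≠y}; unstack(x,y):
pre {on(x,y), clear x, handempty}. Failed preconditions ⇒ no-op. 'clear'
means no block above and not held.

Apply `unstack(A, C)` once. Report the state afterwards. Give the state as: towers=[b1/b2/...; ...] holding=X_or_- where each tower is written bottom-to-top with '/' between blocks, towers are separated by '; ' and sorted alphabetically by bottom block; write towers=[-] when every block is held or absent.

towers=[A/D; B/H/C; E/G; F] holding=-

before: towers=[A/D; B/H/C; E/G; F] holding=-
pre[unstack(A, C)]: on(A,C) fail, clear(A) fail, handempty ok
on(A,C), clear(A) unmet → unstack(A, C) is a no-op
after:  towers=[A/D; B/H/C; E/G; F] holding=-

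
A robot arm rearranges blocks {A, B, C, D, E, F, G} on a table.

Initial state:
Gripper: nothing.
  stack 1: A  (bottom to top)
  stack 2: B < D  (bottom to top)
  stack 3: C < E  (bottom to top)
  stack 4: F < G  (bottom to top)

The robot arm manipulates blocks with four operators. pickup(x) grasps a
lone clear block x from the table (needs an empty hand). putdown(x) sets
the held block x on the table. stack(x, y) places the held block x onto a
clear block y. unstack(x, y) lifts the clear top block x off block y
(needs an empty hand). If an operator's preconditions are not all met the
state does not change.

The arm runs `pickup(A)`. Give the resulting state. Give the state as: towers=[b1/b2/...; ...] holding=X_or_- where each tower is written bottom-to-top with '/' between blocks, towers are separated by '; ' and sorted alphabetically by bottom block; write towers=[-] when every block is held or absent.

towers=[B/D; C/E; F/G] holding=A

before: towers=[A; B/D; C/E; F/G] holding=-
pre[pickup(A)]: clear(A) ok, ontable(A) ok, handempty ok
all met → apply pickup(A)
after:  towers=[B/D; C/E; F/G] holding=A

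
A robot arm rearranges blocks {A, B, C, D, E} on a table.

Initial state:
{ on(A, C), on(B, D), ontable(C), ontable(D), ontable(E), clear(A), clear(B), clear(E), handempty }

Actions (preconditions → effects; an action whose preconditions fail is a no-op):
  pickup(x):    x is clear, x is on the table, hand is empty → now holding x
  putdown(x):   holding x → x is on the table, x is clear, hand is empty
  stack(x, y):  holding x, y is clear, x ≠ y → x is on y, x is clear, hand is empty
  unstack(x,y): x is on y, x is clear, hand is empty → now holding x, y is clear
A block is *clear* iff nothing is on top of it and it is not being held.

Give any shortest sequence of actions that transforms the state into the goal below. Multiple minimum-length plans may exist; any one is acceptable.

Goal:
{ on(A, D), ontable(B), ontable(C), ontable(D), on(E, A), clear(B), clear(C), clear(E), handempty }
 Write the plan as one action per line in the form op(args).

step 1 (unstack(B, D)): towers=[C/A; D; E] holding=B
step 2 (putdown(B)): towers=[B; C/A; D; E] holding=-
step 3 (unstack(A, C)): towers=[B; C; D; E] holding=A
step 4 (stack(A, D)): towers=[B; C; D/A; E] holding=-
step 5 (pickup(E)): towers=[B; C; D/A] holding=E
step 6 (stack(E, A)): towers=[B; C; D/A/E] holding=-
goal check: towers=[B; C; D/A/E] holding=- — reached (length 6, optimal by BFS)

unstack(B, D)
putdown(B)
unstack(A, C)
stack(A, D)
pickup(E)
stack(E, A)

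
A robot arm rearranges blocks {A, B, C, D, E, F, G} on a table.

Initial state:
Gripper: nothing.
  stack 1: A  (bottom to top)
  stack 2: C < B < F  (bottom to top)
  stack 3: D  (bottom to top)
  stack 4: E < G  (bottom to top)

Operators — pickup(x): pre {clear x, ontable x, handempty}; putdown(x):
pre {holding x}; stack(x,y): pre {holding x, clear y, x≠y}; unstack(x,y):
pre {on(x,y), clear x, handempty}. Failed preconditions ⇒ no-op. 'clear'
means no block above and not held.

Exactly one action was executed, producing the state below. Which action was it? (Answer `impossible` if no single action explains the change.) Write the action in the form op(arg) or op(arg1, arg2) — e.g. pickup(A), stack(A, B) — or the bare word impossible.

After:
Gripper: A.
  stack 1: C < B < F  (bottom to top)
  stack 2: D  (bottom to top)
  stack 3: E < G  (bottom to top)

target: towers=[C/B/F; D; E/G] holding=A
     unstack(F, B) → towers=[A; C/B; D; E/G] holding=F
     unstack(G, E) → towers=[A; C/B/F; D; E] holding=G
         pickup(D) → towers=[A; C/B/F; E/G] holding=D
         pickup(A) → towers=[C/B/F; D; E/G] holding=A  ← match

pickup(A)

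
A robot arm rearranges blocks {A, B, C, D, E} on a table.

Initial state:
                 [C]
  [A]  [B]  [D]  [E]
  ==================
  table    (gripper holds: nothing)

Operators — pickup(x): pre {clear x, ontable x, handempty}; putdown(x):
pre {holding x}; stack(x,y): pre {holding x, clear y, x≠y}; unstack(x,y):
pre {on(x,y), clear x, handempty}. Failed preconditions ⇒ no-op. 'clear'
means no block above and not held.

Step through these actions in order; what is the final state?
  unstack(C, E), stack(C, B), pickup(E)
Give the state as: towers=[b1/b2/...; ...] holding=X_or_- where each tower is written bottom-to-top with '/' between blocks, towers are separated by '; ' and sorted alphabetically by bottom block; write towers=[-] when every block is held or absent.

step 1 (unstack(C, E)): towers=[A; B; D; E] holding=C
step 2 (stack(C, B)): towers=[A; B/C; D; E] holding=-
step 3 (pickup(E)): towers=[A; B/C; D] holding=E

towers=[A; B/C; D] holding=E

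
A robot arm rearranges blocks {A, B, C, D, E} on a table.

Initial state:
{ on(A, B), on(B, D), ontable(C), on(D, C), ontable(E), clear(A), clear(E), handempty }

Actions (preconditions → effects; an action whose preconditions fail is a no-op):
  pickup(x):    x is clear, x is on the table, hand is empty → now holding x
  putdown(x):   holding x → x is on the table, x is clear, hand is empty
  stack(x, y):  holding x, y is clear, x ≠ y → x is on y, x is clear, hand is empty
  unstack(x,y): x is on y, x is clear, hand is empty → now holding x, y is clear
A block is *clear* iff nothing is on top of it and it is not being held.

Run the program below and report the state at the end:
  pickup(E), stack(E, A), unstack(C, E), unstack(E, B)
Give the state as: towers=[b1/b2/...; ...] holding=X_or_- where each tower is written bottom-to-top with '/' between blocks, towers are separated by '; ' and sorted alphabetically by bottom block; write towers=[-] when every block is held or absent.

towers=[C/D/B/A/E] holding=-

step 1 (pickup(E)): towers=[C/D/B/A] holding=E
step 2 (stack(E, A)): towers=[C/D/B/A/E] holding=-
step 3 (unstack(C, E)) [no-op]: towers=[C/D/B/A/E] holding=-
step 4 (unstack(E, B)) [no-op]: towers=[C/D/B/A/E] holding=-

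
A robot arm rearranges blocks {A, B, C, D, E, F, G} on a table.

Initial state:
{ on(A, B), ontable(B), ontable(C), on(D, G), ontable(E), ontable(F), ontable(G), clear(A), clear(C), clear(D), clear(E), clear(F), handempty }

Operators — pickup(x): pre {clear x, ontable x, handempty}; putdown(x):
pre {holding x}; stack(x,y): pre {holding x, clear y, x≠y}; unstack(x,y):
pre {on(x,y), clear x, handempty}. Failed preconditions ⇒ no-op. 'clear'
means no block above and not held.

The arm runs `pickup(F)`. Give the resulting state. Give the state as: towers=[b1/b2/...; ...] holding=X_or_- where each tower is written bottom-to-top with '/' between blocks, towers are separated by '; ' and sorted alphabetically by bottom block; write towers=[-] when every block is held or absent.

before: towers=[B/A; C; E; F; G/D] holding=-
pre[pickup(F)]: clear(F) ok, ontable(F) ok, handempty ok
all met → apply pickup(F)
after:  towers=[B/A; C; E; G/D] holding=F

towers=[B/A; C; E; G/D] holding=F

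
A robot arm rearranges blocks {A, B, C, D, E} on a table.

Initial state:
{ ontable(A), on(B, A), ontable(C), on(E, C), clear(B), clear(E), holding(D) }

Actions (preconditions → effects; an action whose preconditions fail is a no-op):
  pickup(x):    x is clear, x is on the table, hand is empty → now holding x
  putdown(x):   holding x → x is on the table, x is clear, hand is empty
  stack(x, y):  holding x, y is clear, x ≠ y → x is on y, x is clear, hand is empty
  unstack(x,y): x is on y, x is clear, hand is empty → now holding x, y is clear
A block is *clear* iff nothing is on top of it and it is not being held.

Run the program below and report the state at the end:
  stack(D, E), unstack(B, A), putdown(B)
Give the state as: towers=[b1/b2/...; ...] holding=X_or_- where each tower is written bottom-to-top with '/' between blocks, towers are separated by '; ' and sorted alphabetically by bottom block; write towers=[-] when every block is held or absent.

step 1 (stack(D, E)): towers=[A/B; C/E/D] holding=-
step 2 (unstack(B, A)): towers=[A; C/E/D] holding=B
step 3 (putdown(B)): towers=[A; B; C/E/D] holding=-

towers=[A; B; C/E/D] holding=-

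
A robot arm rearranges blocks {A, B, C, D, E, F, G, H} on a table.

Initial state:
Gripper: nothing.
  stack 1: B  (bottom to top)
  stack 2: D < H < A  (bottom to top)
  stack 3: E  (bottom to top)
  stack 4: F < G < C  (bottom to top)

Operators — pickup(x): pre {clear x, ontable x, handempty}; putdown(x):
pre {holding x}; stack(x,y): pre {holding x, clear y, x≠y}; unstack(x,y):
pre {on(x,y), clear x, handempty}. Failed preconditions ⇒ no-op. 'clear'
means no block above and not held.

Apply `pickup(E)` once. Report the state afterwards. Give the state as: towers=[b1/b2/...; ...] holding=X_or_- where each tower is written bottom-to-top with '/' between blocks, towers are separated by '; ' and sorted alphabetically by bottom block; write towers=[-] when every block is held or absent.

before: towers=[B; D/H/A; E; F/G/C] holding=-
pre[pickup(E)]: clear(E) yes, ontable(E) yes, handempty yes
all met → apply pickup(E)
after:  towers=[B; D/H/A; F/G/C] holding=E

towers=[B; D/H/A; F/G/C] holding=E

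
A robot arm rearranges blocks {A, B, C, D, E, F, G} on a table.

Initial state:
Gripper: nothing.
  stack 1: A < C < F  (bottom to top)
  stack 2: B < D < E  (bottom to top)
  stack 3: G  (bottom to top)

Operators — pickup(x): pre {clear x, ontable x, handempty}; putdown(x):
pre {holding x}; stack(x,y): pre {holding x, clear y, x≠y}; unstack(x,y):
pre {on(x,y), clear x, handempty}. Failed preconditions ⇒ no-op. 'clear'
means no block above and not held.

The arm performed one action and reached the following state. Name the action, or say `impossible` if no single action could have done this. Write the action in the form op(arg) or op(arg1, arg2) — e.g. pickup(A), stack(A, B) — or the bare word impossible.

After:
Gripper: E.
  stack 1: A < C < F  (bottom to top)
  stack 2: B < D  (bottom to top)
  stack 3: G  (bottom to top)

target: towers=[A/C/F; B/D; G] holding=E
     unstack(F, C) → towers=[A/C; B/D/E; G] holding=F
         pickup(G) → towers=[A/C/F; B/D/E] holding=G
     unstack(E, D) → towers=[A/C/F; B/D; G] holding=E  ← match

unstack(E, D)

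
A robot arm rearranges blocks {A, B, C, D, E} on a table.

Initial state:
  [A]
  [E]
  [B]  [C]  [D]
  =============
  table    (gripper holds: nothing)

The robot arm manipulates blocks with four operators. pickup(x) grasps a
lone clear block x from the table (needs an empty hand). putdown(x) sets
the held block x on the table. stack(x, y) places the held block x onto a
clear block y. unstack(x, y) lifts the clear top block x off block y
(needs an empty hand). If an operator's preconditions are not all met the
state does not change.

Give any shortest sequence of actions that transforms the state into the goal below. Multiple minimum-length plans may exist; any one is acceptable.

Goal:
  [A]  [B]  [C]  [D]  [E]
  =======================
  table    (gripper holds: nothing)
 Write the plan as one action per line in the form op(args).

unstack(A, E)
putdown(A)
unstack(E, B)
putdown(E)

step 1 (unstack(A, E)): towers=[B/E; C; D] holding=A
step 2 (putdown(A)): towers=[A; B/E; C; D] holding=-
step 3 (unstack(E, B)): towers=[A; B; C; D] holding=E
step 4 (putdown(E)): towers=[A; B; C; D; E] holding=-
goal check: towers=[A; B; C; D; E] holding=- — reached (length 4, optimal by BFS)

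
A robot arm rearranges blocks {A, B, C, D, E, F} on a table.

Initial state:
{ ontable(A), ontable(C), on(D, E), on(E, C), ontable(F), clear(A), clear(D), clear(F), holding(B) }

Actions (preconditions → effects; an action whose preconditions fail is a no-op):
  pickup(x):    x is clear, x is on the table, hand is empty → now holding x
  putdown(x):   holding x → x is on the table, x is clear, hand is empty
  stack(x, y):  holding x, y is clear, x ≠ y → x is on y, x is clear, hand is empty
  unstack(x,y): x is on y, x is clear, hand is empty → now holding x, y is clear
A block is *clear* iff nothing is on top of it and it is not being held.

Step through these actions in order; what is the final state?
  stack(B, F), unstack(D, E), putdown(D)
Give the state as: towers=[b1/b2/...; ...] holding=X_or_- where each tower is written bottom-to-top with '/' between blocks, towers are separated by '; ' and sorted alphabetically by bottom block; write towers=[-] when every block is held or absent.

step 1 (stack(B, F)): towers=[A; C/E/D; F/B] holding=-
step 2 (unstack(D, E)): towers=[A; C/E; F/B] holding=D
step 3 (putdown(D)): towers=[A; C/E; D; F/B] holding=-

towers=[A; C/E; D; F/B] holding=-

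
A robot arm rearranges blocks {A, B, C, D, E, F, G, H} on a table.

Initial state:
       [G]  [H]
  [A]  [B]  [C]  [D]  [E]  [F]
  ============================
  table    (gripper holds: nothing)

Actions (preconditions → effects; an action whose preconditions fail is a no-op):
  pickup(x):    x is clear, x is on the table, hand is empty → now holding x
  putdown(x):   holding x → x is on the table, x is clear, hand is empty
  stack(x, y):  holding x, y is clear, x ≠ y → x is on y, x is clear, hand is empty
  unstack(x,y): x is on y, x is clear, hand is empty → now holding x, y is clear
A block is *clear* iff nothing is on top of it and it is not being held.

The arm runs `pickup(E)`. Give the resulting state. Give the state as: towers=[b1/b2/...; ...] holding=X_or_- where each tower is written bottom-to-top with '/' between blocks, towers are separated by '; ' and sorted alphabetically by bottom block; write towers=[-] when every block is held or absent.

towers=[A; B/G; C/H; D; F] holding=E

before: towers=[A; B/G; C/H; D; E; F] holding=-
pre[pickup(E)]: clear(E) ok, ontable(E) ok, handempty ok
all met → apply pickup(E)
after:  towers=[A; B/G; C/H; D; F] holding=E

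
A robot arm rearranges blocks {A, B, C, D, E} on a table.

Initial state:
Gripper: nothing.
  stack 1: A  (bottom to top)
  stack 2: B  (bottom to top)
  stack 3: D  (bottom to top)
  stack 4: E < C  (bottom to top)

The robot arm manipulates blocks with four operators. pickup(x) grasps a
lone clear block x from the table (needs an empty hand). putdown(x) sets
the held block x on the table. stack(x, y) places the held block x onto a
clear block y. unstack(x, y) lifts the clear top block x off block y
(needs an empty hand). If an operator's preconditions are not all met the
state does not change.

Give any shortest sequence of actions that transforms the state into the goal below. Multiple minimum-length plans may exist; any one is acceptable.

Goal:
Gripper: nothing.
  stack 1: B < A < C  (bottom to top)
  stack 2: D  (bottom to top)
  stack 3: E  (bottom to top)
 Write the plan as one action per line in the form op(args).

pickup(A)
stack(A, B)
unstack(C, E)
stack(C, A)

step 1 (pickup(A)): towers=[B; D; E/C] holding=A
step 2 (stack(A, B)): towers=[B/A; D; E/C] holding=-
step 3 (unstack(C, E)): towers=[B/A; D; E] holding=C
step 4 (stack(C, A)): towers=[B/A/C; D; E] holding=-
goal check: towers=[B/A/C; D; E] holding=- — reached (length 4, optimal by BFS)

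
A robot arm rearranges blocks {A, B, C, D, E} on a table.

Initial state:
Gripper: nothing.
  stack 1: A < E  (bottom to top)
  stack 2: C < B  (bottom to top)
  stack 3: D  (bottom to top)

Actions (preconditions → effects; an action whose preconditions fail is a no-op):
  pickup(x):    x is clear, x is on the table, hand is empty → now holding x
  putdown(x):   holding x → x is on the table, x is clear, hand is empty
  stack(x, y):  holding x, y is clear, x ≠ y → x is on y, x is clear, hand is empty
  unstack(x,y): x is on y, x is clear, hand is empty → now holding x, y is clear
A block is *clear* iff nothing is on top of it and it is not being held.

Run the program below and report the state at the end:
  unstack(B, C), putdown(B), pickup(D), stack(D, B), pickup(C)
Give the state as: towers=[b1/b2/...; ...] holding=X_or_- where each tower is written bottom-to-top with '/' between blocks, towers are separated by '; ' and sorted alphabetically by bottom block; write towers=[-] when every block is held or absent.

step 1 (unstack(B, C)): towers=[A/E; C; D] holding=B
step 2 (putdown(B)): towers=[A/E; B; C; D] holding=-
step 3 (pickup(D)): towers=[A/E; B; C] holding=D
step 4 (stack(D, B)): towers=[A/E; B/D; C] holding=-
step 5 (pickup(C)): towers=[A/E; B/D] holding=C

towers=[A/E; B/D] holding=C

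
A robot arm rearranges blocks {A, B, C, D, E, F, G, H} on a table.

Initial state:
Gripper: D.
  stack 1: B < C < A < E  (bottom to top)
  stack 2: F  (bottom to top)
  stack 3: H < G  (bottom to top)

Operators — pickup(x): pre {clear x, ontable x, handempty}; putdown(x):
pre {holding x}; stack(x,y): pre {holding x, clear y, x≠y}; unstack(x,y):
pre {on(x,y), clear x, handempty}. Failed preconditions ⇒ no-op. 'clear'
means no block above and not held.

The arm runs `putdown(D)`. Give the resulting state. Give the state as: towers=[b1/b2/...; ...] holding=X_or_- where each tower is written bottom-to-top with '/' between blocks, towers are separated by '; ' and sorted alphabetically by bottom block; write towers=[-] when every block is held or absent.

towers=[B/C/A/E; D; F; H/G] holding=-

before: towers=[B/C/A/E; F; H/G] holding=D
pre[putdown(D)]: holding(D) yes
all met → apply putdown(D)
after:  towers=[B/C/A/E; D; F; H/G] holding=-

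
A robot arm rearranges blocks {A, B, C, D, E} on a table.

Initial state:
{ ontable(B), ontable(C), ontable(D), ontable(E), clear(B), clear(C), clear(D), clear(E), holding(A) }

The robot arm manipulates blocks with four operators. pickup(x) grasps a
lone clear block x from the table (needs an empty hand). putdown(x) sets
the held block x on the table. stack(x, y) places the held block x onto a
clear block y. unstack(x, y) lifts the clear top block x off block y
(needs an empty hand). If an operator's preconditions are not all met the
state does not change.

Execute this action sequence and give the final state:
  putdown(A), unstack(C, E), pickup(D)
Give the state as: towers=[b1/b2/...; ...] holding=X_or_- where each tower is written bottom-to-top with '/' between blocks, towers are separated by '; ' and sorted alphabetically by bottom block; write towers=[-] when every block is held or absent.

step 1 (putdown(A)): towers=[A; B; C; D; E] holding=-
step 2 (unstack(C, E)) [no-op]: towers=[A; B; C; D; E] holding=-
step 3 (pickup(D)): towers=[A; B; C; E] holding=D

towers=[A; B; C; E] holding=D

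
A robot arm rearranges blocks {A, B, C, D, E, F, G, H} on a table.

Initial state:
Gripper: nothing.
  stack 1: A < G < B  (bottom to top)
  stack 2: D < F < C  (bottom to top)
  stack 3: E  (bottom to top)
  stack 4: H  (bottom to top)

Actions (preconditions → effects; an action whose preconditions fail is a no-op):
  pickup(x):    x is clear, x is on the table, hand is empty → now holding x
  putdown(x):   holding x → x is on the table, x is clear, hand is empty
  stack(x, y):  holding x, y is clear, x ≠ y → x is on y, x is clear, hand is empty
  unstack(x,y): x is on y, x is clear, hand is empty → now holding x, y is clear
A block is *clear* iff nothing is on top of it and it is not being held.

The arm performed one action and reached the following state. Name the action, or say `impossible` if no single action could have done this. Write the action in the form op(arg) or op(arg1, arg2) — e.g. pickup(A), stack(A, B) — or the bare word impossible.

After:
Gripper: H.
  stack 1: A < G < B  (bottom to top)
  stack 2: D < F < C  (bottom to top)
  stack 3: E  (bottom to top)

target: towers=[A/G/B; D/F/C; E] holding=H
         pickup(E) → towers=[A/G/B; D/F/C; H] holding=E
         pickup(H) → towers=[A/G/B; D/F/C; E] holding=H  ← match
     unstack(B, G) → towers=[A/G; D/F/C; E; H] holding=B
     unstack(C, F) → towers=[A/G/B; D/F; E; H] holding=C

pickup(H)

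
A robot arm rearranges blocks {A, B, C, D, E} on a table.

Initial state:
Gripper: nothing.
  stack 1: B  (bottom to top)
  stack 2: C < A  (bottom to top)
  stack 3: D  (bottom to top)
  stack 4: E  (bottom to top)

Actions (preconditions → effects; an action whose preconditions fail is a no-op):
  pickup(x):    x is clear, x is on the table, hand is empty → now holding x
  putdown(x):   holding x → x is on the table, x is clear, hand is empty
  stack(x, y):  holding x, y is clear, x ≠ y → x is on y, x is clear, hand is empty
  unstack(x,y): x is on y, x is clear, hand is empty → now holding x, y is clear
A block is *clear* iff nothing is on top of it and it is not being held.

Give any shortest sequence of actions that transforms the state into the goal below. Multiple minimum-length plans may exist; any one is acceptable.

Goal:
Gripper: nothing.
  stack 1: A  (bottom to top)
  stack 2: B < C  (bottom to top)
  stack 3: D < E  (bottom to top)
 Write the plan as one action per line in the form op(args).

step 1 (unstack(A, C)): towers=[B; C; D; E] holding=A
step 2 (putdown(A)): towers=[A; B; C; D; E] holding=-
step 3 (pickup(E)): towers=[A; B; C; D] holding=E
step 4 (stack(E, D)): towers=[A; B; C; D/E] holding=-
step 5 (pickup(C)): towers=[A; B; D/E] holding=C
step 6 (stack(C, B)): towers=[A; B/C; D/E] holding=-
goal check: towers=[A; B/C; D/E] holding=- — reached (length 6, optimal by BFS)

unstack(A, C)
putdown(A)
pickup(E)
stack(E, D)
pickup(C)
stack(C, B)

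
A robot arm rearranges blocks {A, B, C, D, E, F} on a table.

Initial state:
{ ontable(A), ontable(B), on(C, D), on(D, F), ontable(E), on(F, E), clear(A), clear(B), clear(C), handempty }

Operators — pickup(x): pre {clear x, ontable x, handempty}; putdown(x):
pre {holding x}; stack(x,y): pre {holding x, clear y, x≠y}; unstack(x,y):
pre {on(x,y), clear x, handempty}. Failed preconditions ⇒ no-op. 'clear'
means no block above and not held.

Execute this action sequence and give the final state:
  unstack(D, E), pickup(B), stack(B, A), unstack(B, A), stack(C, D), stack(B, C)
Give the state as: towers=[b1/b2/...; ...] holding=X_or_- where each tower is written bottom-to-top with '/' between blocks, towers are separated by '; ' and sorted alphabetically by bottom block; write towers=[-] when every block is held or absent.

towers=[A; E/F/D/C/B] holding=-

step 1 (unstack(D, E)) [no-op]: towers=[A; B; E/F/D/C] holding=-
step 2 (pickup(B)): towers=[A; E/F/D/C] holding=B
step 3 (stack(B, A)): towers=[A/B; E/F/D/C] holding=-
step 4 (unstack(B, A)): towers=[A; E/F/D/C] holding=B
step 5 (stack(C, D)) [no-op]: towers=[A; E/F/D/C] holding=B
step 6 (stack(B, C)): towers=[A; E/F/D/C/B] holding=-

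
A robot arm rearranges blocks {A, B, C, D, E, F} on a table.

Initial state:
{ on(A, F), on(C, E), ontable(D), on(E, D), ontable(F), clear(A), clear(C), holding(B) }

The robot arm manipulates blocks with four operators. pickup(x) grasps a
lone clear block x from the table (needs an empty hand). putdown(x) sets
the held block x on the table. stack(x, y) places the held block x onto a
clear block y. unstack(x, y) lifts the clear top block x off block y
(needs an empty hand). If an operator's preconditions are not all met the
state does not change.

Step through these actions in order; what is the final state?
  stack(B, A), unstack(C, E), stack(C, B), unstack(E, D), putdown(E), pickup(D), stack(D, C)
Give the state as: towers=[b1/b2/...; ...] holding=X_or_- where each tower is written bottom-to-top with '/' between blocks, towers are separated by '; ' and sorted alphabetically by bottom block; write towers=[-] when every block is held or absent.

step 1 (stack(B, A)): towers=[D/E/C; F/A/B] holding=-
step 2 (unstack(C, E)): towers=[D/E; F/A/B] holding=C
step 3 (stack(C, B)): towers=[D/E; F/A/B/C] holding=-
step 4 (unstack(E, D)): towers=[D; F/A/B/C] holding=E
step 5 (putdown(E)): towers=[D; E; F/A/B/C] holding=-
step 6 (pickup(D)): towers=[E; F/A/B/C] holding=D
step 7 (stack(D, C)): towers=[E; F/A/B/C/D] holding=-

towers=[E; F/A/B/C/D] holding=-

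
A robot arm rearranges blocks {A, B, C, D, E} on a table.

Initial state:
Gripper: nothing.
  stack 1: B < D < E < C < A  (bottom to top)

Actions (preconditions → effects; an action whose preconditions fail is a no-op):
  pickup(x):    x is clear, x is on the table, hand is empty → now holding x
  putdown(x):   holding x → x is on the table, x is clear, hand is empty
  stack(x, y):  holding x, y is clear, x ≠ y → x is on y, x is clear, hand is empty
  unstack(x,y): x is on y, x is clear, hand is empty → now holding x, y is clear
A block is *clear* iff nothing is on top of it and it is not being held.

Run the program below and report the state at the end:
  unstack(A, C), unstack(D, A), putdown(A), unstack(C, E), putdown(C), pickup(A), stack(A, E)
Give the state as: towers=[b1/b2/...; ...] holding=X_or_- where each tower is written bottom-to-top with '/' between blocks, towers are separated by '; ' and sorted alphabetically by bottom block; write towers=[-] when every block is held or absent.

towers=[B/D/E/A; C] holding=-

step 1 (unstack(A, C)): towers=[B/D/E/C] holding=A
step 2 (unstack(D, A)) [no-op]: towers=[B/D/E/C] holding=A
step 3 (putdown(A)): towers=[A; B/D/E/C] holding=-
step 4 (unstack(C, E)): towers=[A; B/D/E] holding=C
step 5 (putdown(C)): towers=[A; B/D/E; C] holding=-
step 6 (pickup(A)): towers=[B/D/E; C] holding=A
step 7 (stack(A, E)): towers=[B/D/E/A; C] holding=-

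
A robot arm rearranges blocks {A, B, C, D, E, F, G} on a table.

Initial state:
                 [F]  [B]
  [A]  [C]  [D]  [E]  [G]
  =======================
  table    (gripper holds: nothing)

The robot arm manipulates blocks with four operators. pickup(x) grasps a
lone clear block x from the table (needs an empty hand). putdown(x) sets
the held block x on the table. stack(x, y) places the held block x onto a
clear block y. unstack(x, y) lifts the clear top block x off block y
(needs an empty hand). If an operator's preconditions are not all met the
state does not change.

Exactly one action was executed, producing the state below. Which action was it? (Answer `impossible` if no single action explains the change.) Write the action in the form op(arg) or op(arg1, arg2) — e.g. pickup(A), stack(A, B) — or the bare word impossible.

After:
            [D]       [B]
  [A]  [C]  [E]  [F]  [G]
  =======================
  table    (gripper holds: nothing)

impossible

target: towers=[A; C; E/D; F; G/B] holding=-
     unstack(B, G) → towers=[A; C; D; E/F; G] holding=B
     unstack(F, E) → towers=[A; C; D; E; G/B] holding=F
         pickup(D) → towers=[A; C; E/F; G/B] holding=D
         pickup(A) → towers=[C; D; E/F; G/B] holding=A
         pickup(C) → towers=[A; D; E/F; G/B] holding=C
none of the 5 applicable actions match → impossible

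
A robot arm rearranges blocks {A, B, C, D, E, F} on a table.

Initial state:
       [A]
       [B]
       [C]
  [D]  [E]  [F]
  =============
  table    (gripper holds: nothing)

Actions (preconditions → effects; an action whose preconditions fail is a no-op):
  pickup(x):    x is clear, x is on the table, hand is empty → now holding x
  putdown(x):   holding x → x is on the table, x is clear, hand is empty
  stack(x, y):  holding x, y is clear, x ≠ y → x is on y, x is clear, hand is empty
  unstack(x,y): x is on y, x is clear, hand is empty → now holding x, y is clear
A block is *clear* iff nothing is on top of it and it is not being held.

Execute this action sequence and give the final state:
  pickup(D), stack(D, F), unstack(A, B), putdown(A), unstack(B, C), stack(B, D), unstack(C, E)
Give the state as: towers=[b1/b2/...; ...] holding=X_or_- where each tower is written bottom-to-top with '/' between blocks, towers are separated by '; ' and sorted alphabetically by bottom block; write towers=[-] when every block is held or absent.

step 1 (pickup(D)): towers=[E/C/B/A; F] holding=D
step 2 (stack(D, F)): towers=[E/C/B/A; F/D] holding=-
step 3 (unstack(A, B)): towers=[E/C/B; F/D] holding=A
step 4 (putdown(A)): towers=[A; E/C/B; F/D] holding=-
step 5 (unstack(B, C)): towers=[A; E/C; F/D] holding=B
step 6 (stack(B, D)): towers=[A; E/C; F/D/B] holding=-
step 7 (unstack(C, E)): towers=[A; E; F/D/B] holding=C

towers=[A; E; F/D/B] holding=C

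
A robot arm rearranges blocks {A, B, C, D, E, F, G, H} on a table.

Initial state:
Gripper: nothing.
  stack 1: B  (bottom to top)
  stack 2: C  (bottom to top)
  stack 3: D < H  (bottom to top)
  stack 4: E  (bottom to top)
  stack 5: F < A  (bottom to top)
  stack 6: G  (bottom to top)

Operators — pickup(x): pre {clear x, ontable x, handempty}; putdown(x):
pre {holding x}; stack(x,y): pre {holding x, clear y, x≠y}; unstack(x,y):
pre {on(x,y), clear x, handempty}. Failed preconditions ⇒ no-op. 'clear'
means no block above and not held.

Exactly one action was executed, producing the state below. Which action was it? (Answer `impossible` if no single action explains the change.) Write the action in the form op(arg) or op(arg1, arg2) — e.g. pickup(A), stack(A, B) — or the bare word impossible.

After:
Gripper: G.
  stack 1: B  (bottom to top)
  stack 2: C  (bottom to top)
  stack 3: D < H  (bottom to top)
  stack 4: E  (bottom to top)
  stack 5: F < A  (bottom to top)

pickup(G)

target: towers=[B; C; D/H; E; F/A] holding=G
         pickup(G) → towers=[B; C; D/H; E; F/A] holding=G  ← match
     unstack(A, F) → towers=[B; C; D/H; E; F; G] holding=A
         pickup(E) → towers=[B; C; D/H; F/A; G] holding=E
     unstack(H, D) → towers=[B; C; D; E; F/A; G] holding=H
         pickup(B) → towers=[C; D/H; E; F/A; G] holding=B
         pickup(C) → towers=[B; D/H; E; F/A; G] holding=C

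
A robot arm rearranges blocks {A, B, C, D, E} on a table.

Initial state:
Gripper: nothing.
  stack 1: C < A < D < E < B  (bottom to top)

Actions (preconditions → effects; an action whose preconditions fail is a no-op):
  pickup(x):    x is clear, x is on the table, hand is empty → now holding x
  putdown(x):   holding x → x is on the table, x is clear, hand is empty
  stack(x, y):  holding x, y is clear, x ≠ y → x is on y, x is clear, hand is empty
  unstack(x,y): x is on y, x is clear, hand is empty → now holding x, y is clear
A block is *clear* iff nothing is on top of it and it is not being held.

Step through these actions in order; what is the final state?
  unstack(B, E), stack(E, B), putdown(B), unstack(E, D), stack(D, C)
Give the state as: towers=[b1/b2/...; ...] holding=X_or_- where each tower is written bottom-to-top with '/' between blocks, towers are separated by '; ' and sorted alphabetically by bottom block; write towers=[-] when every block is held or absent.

towers=[B; C/A/D] holding=E

step 1 (unstack(B, E)): towers=[C/A/D/E] holding=B
step 2 (stack(E, B)) [no-op]: towers=[C/A/D/E] holding=B
step 3 (putdown(B)): towers=[B; C/A/D/E] holding=-
step 4 (unstack(E, D)): towers=[B; C/A/D] holding=E
step 5 (stack(D, C)) [no-op]: towers=[B; C/A/D] holding=E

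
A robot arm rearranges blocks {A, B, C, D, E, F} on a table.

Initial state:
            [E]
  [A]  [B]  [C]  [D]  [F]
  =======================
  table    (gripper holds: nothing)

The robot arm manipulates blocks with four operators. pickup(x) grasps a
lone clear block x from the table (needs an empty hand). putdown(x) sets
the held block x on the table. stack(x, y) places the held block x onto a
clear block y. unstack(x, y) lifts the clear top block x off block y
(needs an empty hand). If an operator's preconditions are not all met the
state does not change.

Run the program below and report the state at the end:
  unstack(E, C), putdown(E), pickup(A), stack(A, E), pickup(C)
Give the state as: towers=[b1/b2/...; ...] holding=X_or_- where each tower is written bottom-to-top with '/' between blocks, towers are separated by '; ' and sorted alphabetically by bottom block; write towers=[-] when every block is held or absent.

towers=[B; D; E/A; F] holding=C

step 1 (unstack(E, C)): towers=[A; B; C; D; F] holding=E
step 2 (putdown(E)): towers=[A; B; C; D; E; F] holding=-
step 3 (pickup(A)): towers=[B; C; D; E; F] holding=A
step 4 (stack(A, E)): towers=[B; C; D; E/A; F] holding=-
step 5 (pickup(C)): towers=[B; D; E/A; F] holding=C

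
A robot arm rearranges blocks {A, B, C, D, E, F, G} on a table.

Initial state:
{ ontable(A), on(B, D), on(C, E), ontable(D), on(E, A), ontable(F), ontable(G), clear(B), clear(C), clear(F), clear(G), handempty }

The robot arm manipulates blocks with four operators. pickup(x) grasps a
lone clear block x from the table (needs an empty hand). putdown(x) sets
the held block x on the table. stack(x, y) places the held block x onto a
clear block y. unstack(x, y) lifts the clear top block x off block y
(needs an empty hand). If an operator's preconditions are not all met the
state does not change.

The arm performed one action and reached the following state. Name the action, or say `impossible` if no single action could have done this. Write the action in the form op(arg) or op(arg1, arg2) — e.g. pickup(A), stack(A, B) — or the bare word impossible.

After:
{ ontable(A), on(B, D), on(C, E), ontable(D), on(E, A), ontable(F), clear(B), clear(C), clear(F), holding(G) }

pickup(G)

target: towers=[A/E/C; D/B; F] holding=G
     unstack(B, D) → towers=[A/E/C; D; F; G] holding=B
         pickup(F) → towers=[A/E/C; D/B; G] holding=F
         pickup(G) → towers=[A/E/C; D/B; F] holding=G  ← match
     unstack(C, E) → towers=[A/E; D/B; F; G] holding=C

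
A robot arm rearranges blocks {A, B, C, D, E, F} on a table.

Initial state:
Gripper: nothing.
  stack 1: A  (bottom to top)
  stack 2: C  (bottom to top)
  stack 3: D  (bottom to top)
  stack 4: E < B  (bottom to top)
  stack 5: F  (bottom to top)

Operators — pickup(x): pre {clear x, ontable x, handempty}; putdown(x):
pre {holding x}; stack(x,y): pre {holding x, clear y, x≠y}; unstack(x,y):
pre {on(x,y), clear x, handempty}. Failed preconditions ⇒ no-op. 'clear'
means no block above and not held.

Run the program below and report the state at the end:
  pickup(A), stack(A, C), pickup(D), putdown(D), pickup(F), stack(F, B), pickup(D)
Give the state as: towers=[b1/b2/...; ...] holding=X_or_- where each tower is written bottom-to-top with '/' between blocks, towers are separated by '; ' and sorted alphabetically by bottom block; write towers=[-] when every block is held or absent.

towers=[C/A; E/B/F] holding=D

step 1 (pickup(A)): towers=[C; D; E/B; F] holding=A
step 2 (stack(A, C)): towers=[C/A; D; E/B; F] holding=-
step 3 (pickup(D)): towers=[C/A; E/B; F] holding=D
step 4 (putdown(D)): towers=[C/A; D; E/B; F] holding=-
step 5 (pickup(F)): towers=[C/A; D; E/B] holding=F
step 6 (stack(F, B)): towers=[C/A; D; E/B/F] holding=-
step 7 (pickup(D)): towers=[C/A; E/B/F] holding=D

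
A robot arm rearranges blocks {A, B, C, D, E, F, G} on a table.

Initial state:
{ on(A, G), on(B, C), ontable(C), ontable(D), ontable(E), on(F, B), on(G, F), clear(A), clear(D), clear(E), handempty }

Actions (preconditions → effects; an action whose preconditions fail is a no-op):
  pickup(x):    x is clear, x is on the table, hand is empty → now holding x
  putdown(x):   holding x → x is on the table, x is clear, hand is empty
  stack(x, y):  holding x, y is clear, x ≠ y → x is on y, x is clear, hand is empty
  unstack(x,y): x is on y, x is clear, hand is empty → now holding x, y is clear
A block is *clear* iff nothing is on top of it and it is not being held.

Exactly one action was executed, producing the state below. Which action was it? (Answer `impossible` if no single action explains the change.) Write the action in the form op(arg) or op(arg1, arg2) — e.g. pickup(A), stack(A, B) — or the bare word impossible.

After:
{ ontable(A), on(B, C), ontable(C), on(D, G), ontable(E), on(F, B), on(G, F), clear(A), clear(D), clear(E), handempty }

impossible

target: towers=[A; C/B/F/G/D; E] holding=-
         pickup(D) → towers=[C/B/F/G/A; E] holding=D
     unstack(A, G) → towers=[C/B/F/G; D; E] holding=A
         pickup(E) → towers=[C/B/F/G/A; D] holding=E
none of the 3 applicable actions match → impossible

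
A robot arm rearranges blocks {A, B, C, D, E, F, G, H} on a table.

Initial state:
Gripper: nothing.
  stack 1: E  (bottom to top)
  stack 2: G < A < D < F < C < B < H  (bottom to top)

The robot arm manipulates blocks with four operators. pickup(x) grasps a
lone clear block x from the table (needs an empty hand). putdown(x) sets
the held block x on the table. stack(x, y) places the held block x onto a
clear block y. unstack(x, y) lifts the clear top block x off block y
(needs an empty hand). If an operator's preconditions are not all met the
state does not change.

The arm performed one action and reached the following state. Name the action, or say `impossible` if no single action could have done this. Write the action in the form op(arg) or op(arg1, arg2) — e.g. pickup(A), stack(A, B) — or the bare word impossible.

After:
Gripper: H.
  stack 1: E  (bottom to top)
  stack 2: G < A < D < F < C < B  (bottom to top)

unstack(H, B)

target: towers=[E; G/A/D/F/C/B] holding=H
         pickup(E) → towers=[G/A/D/F/C/B/H] holding=E
     unstack(H, B) → towers=[E; G/A/D/F/C/B] holding=H  ← match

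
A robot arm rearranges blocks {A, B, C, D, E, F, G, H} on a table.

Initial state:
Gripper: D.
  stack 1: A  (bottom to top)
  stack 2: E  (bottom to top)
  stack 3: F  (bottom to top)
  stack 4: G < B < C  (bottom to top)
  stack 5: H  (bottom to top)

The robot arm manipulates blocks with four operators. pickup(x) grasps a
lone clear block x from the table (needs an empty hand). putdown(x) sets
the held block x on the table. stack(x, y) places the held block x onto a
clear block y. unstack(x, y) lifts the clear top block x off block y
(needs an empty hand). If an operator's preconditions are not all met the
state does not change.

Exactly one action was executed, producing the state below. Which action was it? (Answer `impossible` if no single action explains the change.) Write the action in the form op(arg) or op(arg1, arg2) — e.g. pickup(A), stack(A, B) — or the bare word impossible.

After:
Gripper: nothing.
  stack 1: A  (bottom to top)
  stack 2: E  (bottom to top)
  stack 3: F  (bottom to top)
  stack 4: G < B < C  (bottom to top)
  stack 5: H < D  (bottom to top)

target: towers=[A; E; F; G/B/C; H/D] holding=-
        putdown(D) → towers=[A; D; E; F; G/B/C; H] holding=-
       stack(D, A) → towers=[A/D; E; F; G/B/C; H] holding=-
       stack(D, E) → towers=[A; E/D; F; G/B/C; H] holding=-
       stack(D, H) → towers=[A; E; F; G/B/C; H/D] holding=-  ← match
       stack(D, F) → towers=[A; E; F/D; G/B/C; H] holding=-
       stack(D, C) → towers=[A; E; F; G/B/C/D; H] holding=-

stack(D, H)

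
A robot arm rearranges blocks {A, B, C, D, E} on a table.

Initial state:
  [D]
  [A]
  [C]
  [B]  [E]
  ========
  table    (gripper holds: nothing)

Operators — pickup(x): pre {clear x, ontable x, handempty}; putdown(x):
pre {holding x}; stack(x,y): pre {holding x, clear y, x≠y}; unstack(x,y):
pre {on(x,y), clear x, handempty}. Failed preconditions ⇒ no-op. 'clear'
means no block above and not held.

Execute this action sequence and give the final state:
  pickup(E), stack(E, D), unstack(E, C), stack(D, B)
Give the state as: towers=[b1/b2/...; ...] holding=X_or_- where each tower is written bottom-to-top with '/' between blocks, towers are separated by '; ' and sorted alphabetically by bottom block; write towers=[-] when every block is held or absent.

towers=[B/C/A/D/E] holding=-

step 1 (pickup(E)): towers=[B/C/A/D] holding=E
step 2 (stack(E, D)): towers=[B/C/A/D/E] holding=-
step 3 (unstack(E, C)) [no-op]: towers=[B/C/A/D/E] holding=-
step 4 (stack(D, B)) [no-op]: towers=[B/C/A/D/E] holding=-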